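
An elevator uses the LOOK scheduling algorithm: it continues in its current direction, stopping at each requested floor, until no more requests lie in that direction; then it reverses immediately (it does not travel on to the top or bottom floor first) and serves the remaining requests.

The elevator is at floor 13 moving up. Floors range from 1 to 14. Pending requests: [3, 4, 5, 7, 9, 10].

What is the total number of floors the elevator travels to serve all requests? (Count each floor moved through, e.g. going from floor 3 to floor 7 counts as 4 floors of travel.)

Answer: 10

Derivation:
Start at floor 13 moving up, LOOK stop order: [10, 9, 7, 5, 4, 3]
  13 → 10: |10-13| = 3, total = 3
  10 → 9: |9-10| = 1, total = 4
  9 → 7: |7-9| = 2, total = 6
  7 → 5: |5-7| = 2, total = 8
  5 → 4: |4-5| = 1, total = 9
  4 → 3: |3-4| = 1, total = 10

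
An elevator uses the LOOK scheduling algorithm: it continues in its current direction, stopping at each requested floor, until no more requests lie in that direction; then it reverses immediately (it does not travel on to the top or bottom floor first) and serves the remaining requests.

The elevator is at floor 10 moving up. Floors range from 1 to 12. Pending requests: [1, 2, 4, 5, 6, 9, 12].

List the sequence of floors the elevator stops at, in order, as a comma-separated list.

Answer: 12, 9, 6, 5, 4, 2, 1

Derivation:
Current: 10, moving UP
Serve above first (ascending): [12]
Then reverse, serve below (descending): [9, 6, 5, 4, 2, 1]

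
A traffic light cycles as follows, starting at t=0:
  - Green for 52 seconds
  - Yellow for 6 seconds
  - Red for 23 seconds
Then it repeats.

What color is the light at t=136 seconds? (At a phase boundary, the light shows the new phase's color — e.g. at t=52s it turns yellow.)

Cycle length = 52 + 6 + 23 = 81s
t = 136, phase_t = 136 mod 81 = 55
52 <= 55 < 58 (yellow end) → YELLOW

Answer: yellow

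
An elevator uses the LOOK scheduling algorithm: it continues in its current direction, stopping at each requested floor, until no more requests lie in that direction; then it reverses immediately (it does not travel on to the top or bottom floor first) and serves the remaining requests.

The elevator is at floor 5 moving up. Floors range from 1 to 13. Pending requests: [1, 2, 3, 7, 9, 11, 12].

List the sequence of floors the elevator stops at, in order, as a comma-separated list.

Answer: 7, 9, 11, 12, 3, 2, 1

Derivation:
Current: 5, moving UP
Serve above first (ascending): [7, 9, 11, 12]
Then reverse, serve below (descending): [3, 2, 1]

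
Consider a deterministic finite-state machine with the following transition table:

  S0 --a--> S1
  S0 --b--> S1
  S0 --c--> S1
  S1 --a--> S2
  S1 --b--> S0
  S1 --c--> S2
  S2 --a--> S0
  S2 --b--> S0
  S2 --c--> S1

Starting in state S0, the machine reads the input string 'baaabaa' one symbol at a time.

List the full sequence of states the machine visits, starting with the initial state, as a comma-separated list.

Answer: S0, S1, S2, S0, S1, S0, S1, S2

Derivation:
Start: S0
  read 'b': S0 --b--> S1
  read 'a': S1 --a--> S2
  read 'a': S2 --a--> S0
  read 'a': S0 --a--> S1
  read 'b': S1 --b--> S0
  read 'a': S0 --a--> S1
  read 'a': S1 --a--> S2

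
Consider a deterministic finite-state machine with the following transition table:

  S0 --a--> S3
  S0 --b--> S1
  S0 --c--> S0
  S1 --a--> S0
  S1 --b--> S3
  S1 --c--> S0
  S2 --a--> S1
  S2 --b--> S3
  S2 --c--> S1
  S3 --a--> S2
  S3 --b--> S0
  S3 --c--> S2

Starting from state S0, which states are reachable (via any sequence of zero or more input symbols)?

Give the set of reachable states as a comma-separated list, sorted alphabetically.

Answer: S0, S1, S2, S3

Derivation:
BFS from S0:
  visit S0: S0--a-->S3 (new), S0--b-->S1 (new), S0--c-->S0 (seen)
  visit S3: S3--a-->S2 (new), S3--b-->S0 (seen), S3--c-->S2 (seen)
  visit S1: S1--a-->S0 (seen), S1--b-->S3 (seen), S1--c-->S0 (seen)
  visit S2: S2--a-->S1 (seen), S2--b-->S3 (seen), S2--c-->S1 (seen)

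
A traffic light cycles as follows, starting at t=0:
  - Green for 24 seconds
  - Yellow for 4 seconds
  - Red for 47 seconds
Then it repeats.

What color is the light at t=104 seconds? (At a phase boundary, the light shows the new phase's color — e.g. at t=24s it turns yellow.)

Cycle length = 24 + 4 + 47 = 75s
t = 104, phase_t = 104 mod 75 = 29
29 >= 28 → RED

Answer: red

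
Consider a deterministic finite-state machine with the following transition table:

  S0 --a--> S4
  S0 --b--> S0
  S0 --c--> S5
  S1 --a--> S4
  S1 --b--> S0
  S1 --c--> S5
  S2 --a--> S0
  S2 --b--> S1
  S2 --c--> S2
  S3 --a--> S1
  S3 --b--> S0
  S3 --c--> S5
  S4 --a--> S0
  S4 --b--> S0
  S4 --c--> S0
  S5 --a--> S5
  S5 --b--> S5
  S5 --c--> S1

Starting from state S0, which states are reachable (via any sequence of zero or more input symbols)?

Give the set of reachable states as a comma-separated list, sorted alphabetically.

BFS from S0:
  visit S0: S0--a-->S4 (new), S0--b-->S0 (seen), S0--c-->S5 (new)
  visit S4: S4--a-->S0 (seen), S4--b-->S0 (seen), S4--c-->S0 (seen)
  visit S5: S5--a-->S5 (seen), S5--b-->S5 (seen), S5--c-->S1 (new)
  visit S1: S1--a-->S4 (seen), S1--b-->S0 (seen), S1--c-->S5 (seen)

Answer: S0, S1, S4, S5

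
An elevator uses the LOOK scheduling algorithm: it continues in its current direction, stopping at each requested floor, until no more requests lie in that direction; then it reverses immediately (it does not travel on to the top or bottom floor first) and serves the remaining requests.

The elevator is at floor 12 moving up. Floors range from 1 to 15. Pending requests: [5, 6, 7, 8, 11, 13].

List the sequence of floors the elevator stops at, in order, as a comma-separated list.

Current: 12, moving UP
Serve above first (ascending): [13]
Then reverse, serve below (descending): [11, 8, 7, 6, 5]

Answer: 13, 11, 8, 7, 6, 5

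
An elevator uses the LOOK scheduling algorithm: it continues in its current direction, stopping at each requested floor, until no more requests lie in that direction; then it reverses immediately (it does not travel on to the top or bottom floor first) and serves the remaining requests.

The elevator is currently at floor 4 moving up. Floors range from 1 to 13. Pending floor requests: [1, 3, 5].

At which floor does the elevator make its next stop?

Answer: 5

Derivation:
Current floor: 4, direction: up
Requests above: [5]
Requests below: [1, 3]
Moving up and requests lie above → nearest above is min([5]) = 5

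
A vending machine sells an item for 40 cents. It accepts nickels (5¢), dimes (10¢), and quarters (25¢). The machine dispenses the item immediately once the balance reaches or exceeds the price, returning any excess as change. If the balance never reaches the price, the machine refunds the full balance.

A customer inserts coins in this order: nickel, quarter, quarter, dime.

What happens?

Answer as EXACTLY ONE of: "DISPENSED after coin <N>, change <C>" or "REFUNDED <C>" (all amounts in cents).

Answer: DISPENSED after coin 3, change 15

Derivation:
Price: 40¢
Coin 1 (nickel, 5¢): balance = 5¢
Coin 2 (quarter, 25¢): balance = 30¢
Coin 3 (quarter, 25¢): balance = 55¢
  → balance >= price → DISPENSE, change = 55 - 40 = 15¢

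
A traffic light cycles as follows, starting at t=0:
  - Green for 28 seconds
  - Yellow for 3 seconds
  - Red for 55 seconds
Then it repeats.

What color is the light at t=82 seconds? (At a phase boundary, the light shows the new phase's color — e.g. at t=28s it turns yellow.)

Cycle length = 28 + 3 + 55 = 86s
t = 82, phase_t = 82 mod 86 = 82
82 >= 31 → RED

Answer: red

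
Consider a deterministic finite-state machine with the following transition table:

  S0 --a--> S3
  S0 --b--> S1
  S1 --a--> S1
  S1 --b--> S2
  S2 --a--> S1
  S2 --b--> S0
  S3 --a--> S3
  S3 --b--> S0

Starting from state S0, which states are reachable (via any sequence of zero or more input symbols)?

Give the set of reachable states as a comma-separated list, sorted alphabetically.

Answer: S0, S1, S2, S3

Derivation:
BFS from S0:
  visit S0: S0--a-->S3 (new), S0--b-->S1 (new)
  visit S3: S3--a-->S3 (seen), S3--b-->S0 (seen)
  visit S1: S1--a-->S1 (seen), S1--b-->S2 (new)
  visit S2: S2--a-->S1 (seen), S2--b-->S0 (seen)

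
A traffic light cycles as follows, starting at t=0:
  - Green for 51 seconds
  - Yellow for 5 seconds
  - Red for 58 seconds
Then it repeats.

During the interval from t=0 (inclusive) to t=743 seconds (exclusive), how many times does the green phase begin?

Cycle = 51+5+58 = 114s
green phase starts at t = k*114 + 0 for k=0,1,2,...
Need k*114+0 < 743 → k < 6.518
k ∈ {0, ..., 6} → 7 starts

Answer: 7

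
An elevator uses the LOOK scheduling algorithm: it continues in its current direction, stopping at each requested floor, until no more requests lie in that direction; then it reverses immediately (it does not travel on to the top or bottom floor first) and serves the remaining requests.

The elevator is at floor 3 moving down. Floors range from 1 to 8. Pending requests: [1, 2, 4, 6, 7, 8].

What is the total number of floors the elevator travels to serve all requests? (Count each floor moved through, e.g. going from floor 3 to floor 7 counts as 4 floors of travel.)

Start at floor 3 moving down, LOOK stop order: [2, 1, 4, 6, 7, 8]
  3 → 2: |2-3| = 1, total = 1
  2 → 1: |1-2| = 1, total = 2
  1 → 4: |4-1| = 3, total = 5
  4 → 6: |6-4| = 2, total = 7
  6 → 7: |7-6| = 1, total = 8
  7 → 8: |8-7| = 1, total = 9

Answer: 9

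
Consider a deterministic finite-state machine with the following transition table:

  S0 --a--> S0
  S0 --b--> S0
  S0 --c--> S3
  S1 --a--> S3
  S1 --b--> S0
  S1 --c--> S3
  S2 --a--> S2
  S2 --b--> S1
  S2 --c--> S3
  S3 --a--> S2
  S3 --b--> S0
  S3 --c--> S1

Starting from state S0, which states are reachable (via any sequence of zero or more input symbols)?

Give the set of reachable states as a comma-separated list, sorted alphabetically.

BFS from S0:
  visit S0: S0--a-->S0 (seen), S0--b-->S0 (seen), S0--c-->S3 (new)
  visit S3: S3--a-->S2 (new), S3--b-->S0 (seen), S3--c-->S1 (new)
  visit S2: S2--a-->S2 (seen), S2--b-->S1 (seen), S2--c-->S3 (seen)
  visit S1: S1--a-->S3 (seen), S1--b-->S0 (seen), S1--c-->S3 (seen)

Answer: S0, S1, S2, S3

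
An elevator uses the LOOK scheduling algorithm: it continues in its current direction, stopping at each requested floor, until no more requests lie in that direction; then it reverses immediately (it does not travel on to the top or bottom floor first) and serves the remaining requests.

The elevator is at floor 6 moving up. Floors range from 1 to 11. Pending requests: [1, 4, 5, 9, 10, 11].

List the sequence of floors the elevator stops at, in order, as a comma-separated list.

Current: 6, moving UP
Serve above first (ascending): [9, 10, 11]
Then reverse, serve below (descending): [5, 4, 1]

Answer: 9, 10, 11, 5, 4, 1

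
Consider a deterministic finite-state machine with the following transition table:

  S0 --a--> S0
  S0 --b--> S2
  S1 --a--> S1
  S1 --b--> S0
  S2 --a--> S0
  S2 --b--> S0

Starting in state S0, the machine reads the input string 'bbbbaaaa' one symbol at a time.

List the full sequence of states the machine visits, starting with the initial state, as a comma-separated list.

Answer: S0, S2, S0, S2, S0, S0, S0, S0, S0

Derivation:
Start: S0
  read 'b': S0 --b--> S2
  read 'b': S2 --b--> S0
  read 'b': S0 --b--> S2
  read 'b': S2 --b--> S0
  read 'a': S0 --a--> S0
  read 'a': S0 --a--> S0
  read 'a': S0 --a--> S0
  read 'a': S0 --a--> S0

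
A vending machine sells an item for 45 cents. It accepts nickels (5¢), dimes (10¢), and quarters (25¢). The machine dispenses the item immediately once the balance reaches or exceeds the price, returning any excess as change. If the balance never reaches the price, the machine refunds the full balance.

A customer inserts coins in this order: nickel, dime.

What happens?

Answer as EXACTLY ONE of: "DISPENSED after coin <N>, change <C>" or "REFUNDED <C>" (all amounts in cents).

Answer: REFUNDED 15

Derivation:
Price: 45¢
Coin 1 (nickel, 5¢): balance = 5¢
Coin 2 (dime, 10¢): balance = 15¢
All coins inserted, balance 15¢ < price 45¢ → REFUND 15¢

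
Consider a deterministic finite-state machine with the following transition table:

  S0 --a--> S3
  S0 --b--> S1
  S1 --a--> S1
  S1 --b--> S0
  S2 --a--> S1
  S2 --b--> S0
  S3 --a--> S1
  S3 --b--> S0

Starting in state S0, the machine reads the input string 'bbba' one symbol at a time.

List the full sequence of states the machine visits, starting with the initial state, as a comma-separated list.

Answer: S0, S1, S0, S1, S1

Derivation:
Start: S0
  read 'b': S0 --b--> S1
  read 'b': S1 --b--> S0
  read 'b': S0 --b--> S1
  read 'a': S1 --a--> S1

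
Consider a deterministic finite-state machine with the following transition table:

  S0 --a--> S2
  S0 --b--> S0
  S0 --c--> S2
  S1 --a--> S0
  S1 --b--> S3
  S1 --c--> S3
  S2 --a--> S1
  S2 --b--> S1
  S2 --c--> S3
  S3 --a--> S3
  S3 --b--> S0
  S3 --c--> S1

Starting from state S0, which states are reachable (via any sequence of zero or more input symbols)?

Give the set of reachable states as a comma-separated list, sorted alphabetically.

BFS from S0:
  visit S0: S0--a-->S2 (new), S0--b-->S0 (seen), S0--c-->S2 (seen)
  visit S2: S2--a-->S1 (new), S2--b-->S1 (seen), S2--c-->S3 (new)
  visit S1: S1--a-->S0 (seen), S1--b-->S3 (seen), S1--c-->S3 (seen)
  visit S3: S3--a-->S3 (seen), S3--b-->S0 (seen), S3--c-->S1 (seen)

Answer: S0, S1, S2, S3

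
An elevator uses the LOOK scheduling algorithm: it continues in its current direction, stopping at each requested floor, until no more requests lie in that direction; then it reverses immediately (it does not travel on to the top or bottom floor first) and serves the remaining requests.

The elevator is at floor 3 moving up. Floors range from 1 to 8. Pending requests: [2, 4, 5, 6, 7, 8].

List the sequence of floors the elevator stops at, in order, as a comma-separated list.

Answer: 4, 5, 6, 7, 8, 2

Derivation:
Current: 3, moving UP
Serve above first (ascending): [4, 5, 6, 7, 8]
Then reverse, serve below (descending): [2]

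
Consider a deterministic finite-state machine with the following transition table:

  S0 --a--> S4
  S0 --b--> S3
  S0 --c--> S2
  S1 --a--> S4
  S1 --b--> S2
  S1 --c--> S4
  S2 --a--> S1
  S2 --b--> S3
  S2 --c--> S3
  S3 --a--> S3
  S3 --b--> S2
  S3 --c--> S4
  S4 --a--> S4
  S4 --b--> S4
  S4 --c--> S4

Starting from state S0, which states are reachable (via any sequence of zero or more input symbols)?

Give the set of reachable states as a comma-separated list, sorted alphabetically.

Answer: S0, S1, S2, S3, S4

Derivation:
BFS from S0:
  visit S0: S0--a-->S4 (new), S0--b-->S3 (new), S0--c-->S2 (new)
  visit S4: S4--a-->S4 (seen), S4--b-->S4 (seen), S4--c-->S4 (seen)
  visit S3: S3--a-->S3 (seen), S3--b-->S2 (seen), S3--c-->S4 (seen)
  visit S2: S2--a-->S1 (new), S2--b-->S3 (seen), S2--c-->S3 (seen)
  visit S1: S1--a-->S4 (seen), S1--b-->S2 (seen), S1--c-->S4 (seen)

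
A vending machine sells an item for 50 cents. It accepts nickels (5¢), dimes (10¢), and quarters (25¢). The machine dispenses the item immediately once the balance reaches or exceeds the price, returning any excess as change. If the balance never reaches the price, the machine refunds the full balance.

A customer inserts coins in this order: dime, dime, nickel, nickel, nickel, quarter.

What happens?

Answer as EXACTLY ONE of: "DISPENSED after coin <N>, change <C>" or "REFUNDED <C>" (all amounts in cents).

Price: 50¢
Coin 1 (dime, 10¢): balance = 10¢
Coin 2 (dime, 10¢): balance = 20¢
Coin 3 (nickel, 5¢): balance = 25¢
Coin 4 (nickel, 5¢): balance = 30¢
Coin 5 (nickel, 5¢): balance = 35¢
Coin 6 (quarter, 25¢): balance = 60¢
  → balance >= price → DISPENSE, change = 60 - 50 = 10¢

Answer: DISPENSED after coin 6, change 10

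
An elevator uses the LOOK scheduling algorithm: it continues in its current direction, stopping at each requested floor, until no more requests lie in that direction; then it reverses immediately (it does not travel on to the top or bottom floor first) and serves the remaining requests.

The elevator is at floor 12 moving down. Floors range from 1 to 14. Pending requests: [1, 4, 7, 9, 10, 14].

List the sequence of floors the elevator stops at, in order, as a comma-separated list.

Current: 12, moving DOWN
Serve below first (descending): [10, 9, 7, 4, 1]
Then reverse, serve above (ascending): [14]

Answer: 10, 9, 7, 4, 1, 14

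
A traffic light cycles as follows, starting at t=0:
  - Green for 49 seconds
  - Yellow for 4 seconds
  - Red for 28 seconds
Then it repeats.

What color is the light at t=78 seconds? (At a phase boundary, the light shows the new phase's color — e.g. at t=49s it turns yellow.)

Answer: red

Derivation:
Cycle length = 49 + 4 + 28 = 81s
t = 78, phase_t = 78 mod 81 = 78
78 >= 53 → RED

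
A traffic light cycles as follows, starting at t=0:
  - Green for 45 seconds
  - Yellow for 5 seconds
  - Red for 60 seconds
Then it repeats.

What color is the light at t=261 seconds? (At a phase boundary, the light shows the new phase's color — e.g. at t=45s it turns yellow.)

Cycle length = 45 + 5 + 60 = 110s
t = 261, phase_t = 261 mod 110 = 41
41 < 45 (green end) → GREEN

Answer: green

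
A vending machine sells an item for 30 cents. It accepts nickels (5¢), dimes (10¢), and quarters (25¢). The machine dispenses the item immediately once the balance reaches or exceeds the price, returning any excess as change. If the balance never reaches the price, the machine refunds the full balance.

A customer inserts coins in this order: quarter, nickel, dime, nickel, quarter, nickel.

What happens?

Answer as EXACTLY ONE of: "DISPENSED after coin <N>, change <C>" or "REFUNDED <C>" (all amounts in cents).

Price: 30¢
Coin 1 (quarter, 25¢): balance = 25¢
Coin 2 (nickel, 5¢): balance = 30¢
  → balance >= price → DISPENSE, change = 30 - 30 = 0¢

Answer: DISPENSED after coin 2, change 0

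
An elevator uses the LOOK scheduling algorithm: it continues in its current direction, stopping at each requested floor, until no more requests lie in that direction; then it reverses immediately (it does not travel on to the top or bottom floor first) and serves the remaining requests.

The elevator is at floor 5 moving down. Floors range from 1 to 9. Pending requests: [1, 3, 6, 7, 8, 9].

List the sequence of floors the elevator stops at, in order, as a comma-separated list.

Current: 5, moving DOWN
Serve below first (descending): [3, 1]
Then reverse, serve above (ascending): [6, 7, 8, 9]

Answer: 3, 1, 6, 7, 8, 9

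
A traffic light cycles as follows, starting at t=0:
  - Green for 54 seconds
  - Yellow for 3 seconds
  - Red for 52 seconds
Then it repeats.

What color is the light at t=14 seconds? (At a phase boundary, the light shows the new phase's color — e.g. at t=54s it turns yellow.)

Answer: green

Derivation:
Cycle length = 54 + 3 + 52 = 109s
t = 14, phase_t = 14 mod 109 = 14
14 < 54 (green end) → GREEN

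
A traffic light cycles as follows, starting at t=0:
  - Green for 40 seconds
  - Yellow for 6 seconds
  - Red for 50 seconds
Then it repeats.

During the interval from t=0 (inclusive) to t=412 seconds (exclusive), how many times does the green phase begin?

Answer: 5

Derivation:
Cycle = 40+6+50 = 96s
green phase starts at t = k*96 + 0 for k=0,1,2,...
Need k*96+0 < 412 → k < 4.292
k ∈ {0, ..., 4} → 5 starts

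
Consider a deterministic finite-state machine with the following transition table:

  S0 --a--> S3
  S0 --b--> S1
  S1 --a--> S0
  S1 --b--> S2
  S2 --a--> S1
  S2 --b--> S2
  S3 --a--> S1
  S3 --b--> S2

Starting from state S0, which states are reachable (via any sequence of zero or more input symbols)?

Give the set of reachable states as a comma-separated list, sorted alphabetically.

BFS from S0:
  visit S0: S0--a-->S3 (new), S0--b-->S1 (new)
  visit S3: S3--a-->S1 (seen), S3--b-->S2 (new)
  visit S1: S1--a-->S0 (seen), S1--b-->S2 (seen)
  visit S2: S2--a-->S1 (seen), S2--b-->S2 (seen)

Answer: S0, S1, S2, S3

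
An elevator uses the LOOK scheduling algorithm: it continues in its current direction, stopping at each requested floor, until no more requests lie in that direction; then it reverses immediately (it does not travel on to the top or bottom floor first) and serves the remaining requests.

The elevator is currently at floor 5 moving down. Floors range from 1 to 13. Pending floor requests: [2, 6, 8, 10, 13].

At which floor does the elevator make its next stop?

Answer: 2

Derivation:
Current floor: 5, direction: down
Requests above: [6, 8, 10, 13]
Requests below: [2]
Moving down and requests lie below → nearest below is max([2]) = 2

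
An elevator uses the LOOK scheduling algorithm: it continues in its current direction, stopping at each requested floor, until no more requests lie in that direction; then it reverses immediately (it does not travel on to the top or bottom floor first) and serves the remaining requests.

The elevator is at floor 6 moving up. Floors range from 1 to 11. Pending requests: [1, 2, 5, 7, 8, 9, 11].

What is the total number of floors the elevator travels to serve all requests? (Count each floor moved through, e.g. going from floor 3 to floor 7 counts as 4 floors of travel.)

Answer: 15

Derivation:
Start at floor 6 moving up, LOOK stop order: [7, 8, 9, 11, 5, 2, 1]
  6 → 7: |7-6| = 1, total = 1
  7 → 8: |8-7| = 1, total = 2
  8 → 9: |9-8| = 1, total = 3
  9 → 11: |11-9| = 2, total = 5
  11 → 5: |5-11| = 6, total = 11
  5 → 2: |2-5| = 3, total = 14
  2 → 1: |1-2| = 1, total = 15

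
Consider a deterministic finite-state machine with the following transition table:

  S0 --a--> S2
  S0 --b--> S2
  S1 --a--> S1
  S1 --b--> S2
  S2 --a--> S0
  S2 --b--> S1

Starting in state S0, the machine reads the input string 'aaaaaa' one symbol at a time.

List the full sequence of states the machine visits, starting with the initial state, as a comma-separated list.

Answer: S0, S2, S0, S2, S0, S2, S0

Derivation:
Start: S0
  read 'a': S0 --a--> S2
  read 'a': S2 --a--> S0
  read 'a': S0 --a--> S2
  read 'a': S2 --a--> S0
  read 'a': S0 --a--> S2
  read 'a': S2 --a--> S0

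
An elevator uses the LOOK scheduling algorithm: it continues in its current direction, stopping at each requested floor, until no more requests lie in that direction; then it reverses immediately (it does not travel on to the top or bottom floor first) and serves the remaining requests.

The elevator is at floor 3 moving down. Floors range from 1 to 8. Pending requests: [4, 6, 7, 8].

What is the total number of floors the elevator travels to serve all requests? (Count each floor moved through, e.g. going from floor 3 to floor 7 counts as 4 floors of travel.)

Answer: 5

Derivation:
Start at floor 3 moving down, LOOK stop order: [4, 6, 7, 8]
  3 → 4: |4-3| = 1, total = 1
  4 → 6: |6-4| = 2, total = 3
  6 → 7: |7-6| = 1, total = 4
  7 → 8: |8-7| = 1, total = 5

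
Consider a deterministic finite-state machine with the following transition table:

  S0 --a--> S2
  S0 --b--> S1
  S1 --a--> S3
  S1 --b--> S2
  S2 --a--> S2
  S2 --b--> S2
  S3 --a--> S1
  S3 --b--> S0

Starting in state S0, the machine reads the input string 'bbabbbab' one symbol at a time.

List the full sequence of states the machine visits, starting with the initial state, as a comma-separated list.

Answer: S0, S1, S2, S2, S2, S2, S2, S2, S2

Derivation:
Start: S0
  read 'b': S0 --b--> S1
  read 'b': S1 --b--> S2
  read 'a': S2 --a--> S2
  read 'b': S2 --b--> S2
  read 'b': S2 --b--> S2
  read 'b': S2 --b--> S2
  read 'a': S2 --a--> S2
  read 'b': S2 --b--> S2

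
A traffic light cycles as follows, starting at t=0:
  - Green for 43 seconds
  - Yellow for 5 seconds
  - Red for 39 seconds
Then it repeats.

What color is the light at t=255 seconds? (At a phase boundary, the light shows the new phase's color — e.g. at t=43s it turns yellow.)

Cycle length = 43 + 5 + 39 = 87s
t = 255, phase_t = 255 mod 87 = 81
81 >= 48 → RED

Answer: red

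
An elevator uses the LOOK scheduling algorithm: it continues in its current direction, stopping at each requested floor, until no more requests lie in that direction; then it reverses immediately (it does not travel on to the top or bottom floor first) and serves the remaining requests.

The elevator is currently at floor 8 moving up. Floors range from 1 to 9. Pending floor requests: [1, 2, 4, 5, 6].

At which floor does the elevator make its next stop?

Current floor: 8, direction: up
Requests above: []
Requests below: [1, 2, 4, 5, 6]
Moving up but no requests above → reverse; nearest below is max([1, 2, 4, 5, 6]) = 6

Answer: 6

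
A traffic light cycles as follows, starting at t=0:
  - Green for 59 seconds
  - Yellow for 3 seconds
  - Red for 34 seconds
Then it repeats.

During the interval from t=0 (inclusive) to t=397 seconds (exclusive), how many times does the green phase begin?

Cycle = 59+3+34 = 96s
green phase starts at t = k*96 + 0 for k=0,1,2,...
Need k*96+0 < 397 → k < 4.135
k ∈ {0, ..., 4} → 5 starts

Answer: 5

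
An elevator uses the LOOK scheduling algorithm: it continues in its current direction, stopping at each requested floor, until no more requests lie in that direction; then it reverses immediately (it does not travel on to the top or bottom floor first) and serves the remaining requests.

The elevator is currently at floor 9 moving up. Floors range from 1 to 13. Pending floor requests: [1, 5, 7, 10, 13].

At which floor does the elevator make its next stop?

Answer: 10

Derivation:
Current floor: 9, direction: up
Requests above: [10, 13]
Requests below: [1, 5, 7]
Moving up and requests lie above → nearest above is min([10, 13]) = 10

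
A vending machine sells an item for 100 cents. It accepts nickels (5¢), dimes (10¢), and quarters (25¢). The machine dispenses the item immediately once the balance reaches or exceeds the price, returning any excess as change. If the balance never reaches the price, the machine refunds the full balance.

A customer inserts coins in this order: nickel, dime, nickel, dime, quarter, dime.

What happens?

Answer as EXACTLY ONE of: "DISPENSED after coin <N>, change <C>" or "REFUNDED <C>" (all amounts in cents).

Answer: REFUNDED 65

Derivation:
Price: 100¢
Coin 1 (nickel, 5¢): balance = 5¢
Coin 2 (dime, 10¢): balance = 15¢
Coin 3 (nickel, 5¢): balance = 20¢
Coin 4 (dime, 10¢): balance = 30¢
Coin 5 (quarter, 25¢): balance = 55¢
Coin 6 (dime, 10¢): balance = 65¢
All coins inserted, balance 65¢ < price 100¢ → REFUND 65¢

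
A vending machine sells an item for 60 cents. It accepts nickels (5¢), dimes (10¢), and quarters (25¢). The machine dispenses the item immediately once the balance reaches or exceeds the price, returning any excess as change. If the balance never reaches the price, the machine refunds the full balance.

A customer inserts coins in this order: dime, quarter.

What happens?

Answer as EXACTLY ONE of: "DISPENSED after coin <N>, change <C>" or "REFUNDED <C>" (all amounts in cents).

Answer: REFUNDED 35

Derivation:
Price: 60¢
Coin 1 (dime, 10¢): balance = 10¢
Coin 2 (quarter, 25¢): balance = 35¢
All coins inserted, balance 35¢ < price 60¢ → REFUND 35¢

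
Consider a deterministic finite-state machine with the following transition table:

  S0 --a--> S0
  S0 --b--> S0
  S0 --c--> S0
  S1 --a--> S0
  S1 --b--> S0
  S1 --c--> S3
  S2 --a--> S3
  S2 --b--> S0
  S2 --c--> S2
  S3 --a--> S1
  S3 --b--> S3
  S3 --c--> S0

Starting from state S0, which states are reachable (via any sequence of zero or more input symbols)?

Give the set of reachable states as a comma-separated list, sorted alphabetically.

BFS from S0:
  visit S0: S0--a-->S0 (seen), S0--b-->S0 (seen), S0--c-->S0 (seen)

Answer: S0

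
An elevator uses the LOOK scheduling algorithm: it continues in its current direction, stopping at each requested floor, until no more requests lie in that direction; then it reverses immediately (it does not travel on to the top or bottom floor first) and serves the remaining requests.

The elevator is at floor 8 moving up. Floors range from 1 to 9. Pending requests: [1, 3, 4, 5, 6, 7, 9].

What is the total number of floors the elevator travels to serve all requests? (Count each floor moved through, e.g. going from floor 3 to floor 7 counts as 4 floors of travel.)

Answer: 9

Derivation:
Start at floor 8 moving up, LOOK stop order: [9, 7, 6, 5, 4, 3, 1]
  8 → 9: |9-8| = 1, total = 1
  9 → 7: |7-9| = 2, total = 3
  7 → 6: |6-7| = 1, total = 4
  6 → 5: |5-6| = 1, total = 5
  5 → 4: |4-5| = 1, total = 6
  4 → 3: |3-4| = 1, total = 7
  3 → 1: |1-3| = 2, total = 9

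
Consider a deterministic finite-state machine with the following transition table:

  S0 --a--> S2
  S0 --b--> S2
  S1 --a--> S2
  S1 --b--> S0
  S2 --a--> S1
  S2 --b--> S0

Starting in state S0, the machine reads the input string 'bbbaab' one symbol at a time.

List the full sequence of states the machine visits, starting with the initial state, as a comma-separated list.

Answer: S0, S2, S0, S2, S1, S2, S0

Derivation:
Start: S0
  read 'b': S0 --b--> S2
  read 'b': S2 --b--> S0
  read 'b': S0 --b--> S2
  read 'a': S2 --a--> S1
  read 'a': S1 --a--> S2
  read 'b': S2 --b--> S0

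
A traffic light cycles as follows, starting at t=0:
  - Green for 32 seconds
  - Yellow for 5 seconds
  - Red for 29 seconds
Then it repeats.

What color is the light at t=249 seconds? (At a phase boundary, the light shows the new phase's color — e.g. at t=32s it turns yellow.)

Cycle length = 32 + 5 + 29 = 66s
t = 249, phase_t = 249 mod 66 = 51
51 >= 37 → RED

Answer: red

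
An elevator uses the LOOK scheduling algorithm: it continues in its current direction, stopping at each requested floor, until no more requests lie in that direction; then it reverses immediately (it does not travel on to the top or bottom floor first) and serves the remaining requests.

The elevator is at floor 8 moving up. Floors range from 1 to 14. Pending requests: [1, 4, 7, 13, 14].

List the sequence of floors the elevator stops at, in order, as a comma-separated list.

Current: 8, moving UP
Serve above first (ascending): [13, 14]
Then reverse, serve below (descending): [7, 4, 1]

Answer: 13, 14, 7, 4, 1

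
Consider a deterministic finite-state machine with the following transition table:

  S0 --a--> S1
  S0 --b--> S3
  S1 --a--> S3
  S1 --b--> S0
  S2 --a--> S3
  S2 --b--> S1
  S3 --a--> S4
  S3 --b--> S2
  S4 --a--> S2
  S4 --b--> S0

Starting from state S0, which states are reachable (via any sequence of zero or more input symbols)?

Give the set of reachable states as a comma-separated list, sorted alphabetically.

BFS from S0:
  visit S0: S0--a-->S1 (new), S0--b-->S3 (new)
  visit S1: S1--a-->S3 (seen), S1--b-->S0 (seen)
  visit S3: S3--a-->S4 (new), S3--b-->S2 (new)
  visit S4: S4--a-->S2 (seen), S4--b-->S0 (seen)
  visit S2: S2--a-->S3 (seen), S2--b-->S1 (seen)

Answer: S0, S1, S2, S3, S4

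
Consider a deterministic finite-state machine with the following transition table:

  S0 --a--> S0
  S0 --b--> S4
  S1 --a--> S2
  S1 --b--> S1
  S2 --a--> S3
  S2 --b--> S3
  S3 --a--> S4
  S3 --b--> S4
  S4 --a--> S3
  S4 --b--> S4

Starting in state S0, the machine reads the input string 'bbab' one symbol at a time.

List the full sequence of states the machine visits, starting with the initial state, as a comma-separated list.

Answer: S0, S4, S4, S3, S4

Derivation:
Start: S0
  read 'b': S0 --b--> S4
  read 'b': S4 --b--> S4
  read 'a': S4 --a--> S3
  read 'b': S3 --b--> S4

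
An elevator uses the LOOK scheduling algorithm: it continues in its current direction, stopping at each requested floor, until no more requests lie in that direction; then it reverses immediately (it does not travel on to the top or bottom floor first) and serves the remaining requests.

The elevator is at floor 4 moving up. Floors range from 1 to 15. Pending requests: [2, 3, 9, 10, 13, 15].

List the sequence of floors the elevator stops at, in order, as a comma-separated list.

Current: 4, moving UP
Serve above first (ascending): [9, 10, 13, 15]
Then reverse, serve below (descending): [3, 2]

Answer: 9, 10, 13, 15, 3, 2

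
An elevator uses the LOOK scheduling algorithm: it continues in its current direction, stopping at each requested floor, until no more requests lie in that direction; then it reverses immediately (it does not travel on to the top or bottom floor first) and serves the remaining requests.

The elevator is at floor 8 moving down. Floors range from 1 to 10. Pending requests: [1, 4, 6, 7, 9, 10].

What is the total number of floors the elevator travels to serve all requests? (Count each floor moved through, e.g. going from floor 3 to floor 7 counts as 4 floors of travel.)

Answer: 16

Derivation:
Start at floor 8 moving down, LOOK stop order: [7, 6, 4, 1, 9, 10]
  8 → 7: |7-8| = 1, total = 1
  7 → 6: |6-7| = 1, total = 2
  6 → 4: |4-6| = 2, total = 4
  4 → 1: |1-4| = 3, total = 7
  1 → 9: |9-1| = 8, total = 15
  9 → 10: |10-9| = 1, total = 16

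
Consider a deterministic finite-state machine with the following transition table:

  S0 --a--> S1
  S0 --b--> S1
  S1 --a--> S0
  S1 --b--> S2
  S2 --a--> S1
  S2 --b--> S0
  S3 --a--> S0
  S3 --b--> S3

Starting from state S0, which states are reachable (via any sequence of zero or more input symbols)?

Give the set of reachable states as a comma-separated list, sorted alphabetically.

Answer: S0, S1, S2

Derivation:
BFS from S0:
  visit S0: S0--a-->S1 (new), S0--b-->S1 (seen)
  visit S1: S1--a-->S0 (seen), S1--b-->S2 (new)
  visit S2: S2--a-->S1 (seen), S2--b-->S0 (seen)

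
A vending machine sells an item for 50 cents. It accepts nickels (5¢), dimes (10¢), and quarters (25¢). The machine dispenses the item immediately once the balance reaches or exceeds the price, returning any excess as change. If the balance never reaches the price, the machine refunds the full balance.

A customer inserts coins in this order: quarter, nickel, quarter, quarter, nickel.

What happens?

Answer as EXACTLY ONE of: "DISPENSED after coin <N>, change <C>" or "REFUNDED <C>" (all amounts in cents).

Price: 50¢
Coin 1 (quarter, 25¢): balance = 25¢
Coin 2 (nickel, 5¢): balance = 30¢
Coin 3 (quarter, 25¢): balance = 55¢
  → balance >= price → DISPENSE, change = 55 - 50 = 5¢

Answer: DISPENSED after coin 3, change 5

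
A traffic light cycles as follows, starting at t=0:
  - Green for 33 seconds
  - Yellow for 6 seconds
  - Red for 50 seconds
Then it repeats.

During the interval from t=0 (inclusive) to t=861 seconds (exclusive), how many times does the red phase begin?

Answer: 10

Derivation:
Cycle = 33+6+50 = 89s
red phase starts at t = k*89 + 39 for k=0,1,2,...
Need k*89+39 < 861 → k < 9.236
k ∈ {0, ..., 9} → 10 starts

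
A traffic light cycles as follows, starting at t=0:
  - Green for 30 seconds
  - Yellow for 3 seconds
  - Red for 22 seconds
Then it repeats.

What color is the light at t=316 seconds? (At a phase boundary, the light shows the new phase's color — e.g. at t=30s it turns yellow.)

Cycle length = 30 + 3 + 22 = 55s
t = 316, phase_t = 316 mod 55 = 41
41 >= 33 → RED

Answer: red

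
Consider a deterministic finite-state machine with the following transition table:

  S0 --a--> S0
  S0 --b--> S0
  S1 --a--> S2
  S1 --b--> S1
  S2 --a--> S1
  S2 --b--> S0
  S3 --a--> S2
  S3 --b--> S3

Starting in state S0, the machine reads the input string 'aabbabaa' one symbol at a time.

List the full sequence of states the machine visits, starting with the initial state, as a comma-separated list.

Answer: S0, S0, S0, S0, S0, S0, S0, S0, S0

Derivation:
Start: S0
  read 'a': S0 --a--> S0
  read 'a': S0 --a--> S0
  read 'b': S0 --b--> S0
  read 'b': S0 --b--> S0
  read 'a': S0 --a--> S0
  read 'b': S0 --b--> S0
  read 'a': S0 --a--> S0
  read 'a': S0 --a--> S0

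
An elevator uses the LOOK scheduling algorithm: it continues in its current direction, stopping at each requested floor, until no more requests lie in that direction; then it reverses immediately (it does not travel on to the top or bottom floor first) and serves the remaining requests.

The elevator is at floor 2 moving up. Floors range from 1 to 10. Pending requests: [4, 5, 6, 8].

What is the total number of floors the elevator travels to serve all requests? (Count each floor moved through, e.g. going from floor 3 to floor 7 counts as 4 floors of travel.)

Start at floor 2 moving up, LOOK stop order: [4, 5, 6, 8]
  2 → 4: |4-2| = 2, total = 2
  4 → 5: |5-4| = 1, total = 3
  5 → 6: |6-5| = 1, total = 4
  6 → 8: |8-6| = 2, total = 6

Answer: 6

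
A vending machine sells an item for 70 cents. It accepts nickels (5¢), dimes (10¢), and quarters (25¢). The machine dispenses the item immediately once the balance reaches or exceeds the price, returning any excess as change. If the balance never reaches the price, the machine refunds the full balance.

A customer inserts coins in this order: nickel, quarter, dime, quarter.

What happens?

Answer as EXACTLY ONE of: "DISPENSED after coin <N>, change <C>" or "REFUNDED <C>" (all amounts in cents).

Price: 70¢
Coin 1 (nickel, 5¢): balance = 5¢
Coin 2 (quarter, 25¢): balance = 30¢
Coin 3 (dime, 10¢): balance = 40¢
Coin 4 (quarter, 25¢): balance = 65¢
All coins inserted, balance 65¢ < price 70¢ → REFUND 65¢

Answer: REFUNDED 65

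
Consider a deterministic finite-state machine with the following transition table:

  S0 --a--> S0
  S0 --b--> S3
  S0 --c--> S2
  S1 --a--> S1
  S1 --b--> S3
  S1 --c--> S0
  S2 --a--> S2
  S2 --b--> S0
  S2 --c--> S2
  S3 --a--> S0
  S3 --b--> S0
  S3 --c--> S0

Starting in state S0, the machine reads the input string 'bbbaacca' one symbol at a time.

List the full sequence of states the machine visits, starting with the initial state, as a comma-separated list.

Answer: S0, S3, S0, S3, S0, S0, S2, S2, S2

Derivation:
Start: S0
  read 'b': S0 --b--> S3
  read 'b': S3 --b--> S0
  read 'b': S0 --b--> S3
  read 'a': S3 --a--> S0
  read 'a': S0 --a--> S0
  read 'c': S0 --c--> S2
  read 'c': S2 --c--> S2
  read 'a': S2 --a--> S2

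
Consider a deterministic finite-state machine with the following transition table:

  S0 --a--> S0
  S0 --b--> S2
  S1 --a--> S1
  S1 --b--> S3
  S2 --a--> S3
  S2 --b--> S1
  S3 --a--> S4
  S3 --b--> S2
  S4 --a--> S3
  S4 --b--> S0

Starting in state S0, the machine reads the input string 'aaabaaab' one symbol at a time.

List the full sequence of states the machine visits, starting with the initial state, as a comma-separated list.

Answer: S0, S0, S0, S0, S2, S3, S4, S3, S2

Derivation:
Start: S0
  read 'a': S0 --a--> S0
  read 'a': S0 --a--> S0
  read 'a': S0 --a--> S0
  read 'b': S0 --b--> S2
  read 'a': S2 --a--> S3
  read 'a': S3 --a--> S4
  read 'a': S4 --a--> S3
  read 'b': S3 --b--> S2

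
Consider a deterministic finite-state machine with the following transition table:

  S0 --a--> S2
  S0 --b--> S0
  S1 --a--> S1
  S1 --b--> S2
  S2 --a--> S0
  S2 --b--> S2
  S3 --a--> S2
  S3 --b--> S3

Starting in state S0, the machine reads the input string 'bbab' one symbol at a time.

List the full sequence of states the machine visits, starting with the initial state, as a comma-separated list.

Start: S0
  read 'b': S0 --b--> S0
  read 'b': S0 --b--> S0
  read 'a': S0 --a--> S2
  read 'b': S2 --b--> S2

Answer: S0, S0, S0, S2, S2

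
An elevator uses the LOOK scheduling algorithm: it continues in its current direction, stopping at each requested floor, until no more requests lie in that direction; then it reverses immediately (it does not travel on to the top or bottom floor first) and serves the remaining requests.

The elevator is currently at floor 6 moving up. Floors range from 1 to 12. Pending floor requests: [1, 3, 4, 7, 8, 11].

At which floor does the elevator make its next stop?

Answer: 7

Derivation:
Current floor: 6, direction: up
Requests above: [7, 8, 11]
Requests below: [1, 3, 4]
Moving up and requests lie above → nearest above is min([7, 8, 11]) = 7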